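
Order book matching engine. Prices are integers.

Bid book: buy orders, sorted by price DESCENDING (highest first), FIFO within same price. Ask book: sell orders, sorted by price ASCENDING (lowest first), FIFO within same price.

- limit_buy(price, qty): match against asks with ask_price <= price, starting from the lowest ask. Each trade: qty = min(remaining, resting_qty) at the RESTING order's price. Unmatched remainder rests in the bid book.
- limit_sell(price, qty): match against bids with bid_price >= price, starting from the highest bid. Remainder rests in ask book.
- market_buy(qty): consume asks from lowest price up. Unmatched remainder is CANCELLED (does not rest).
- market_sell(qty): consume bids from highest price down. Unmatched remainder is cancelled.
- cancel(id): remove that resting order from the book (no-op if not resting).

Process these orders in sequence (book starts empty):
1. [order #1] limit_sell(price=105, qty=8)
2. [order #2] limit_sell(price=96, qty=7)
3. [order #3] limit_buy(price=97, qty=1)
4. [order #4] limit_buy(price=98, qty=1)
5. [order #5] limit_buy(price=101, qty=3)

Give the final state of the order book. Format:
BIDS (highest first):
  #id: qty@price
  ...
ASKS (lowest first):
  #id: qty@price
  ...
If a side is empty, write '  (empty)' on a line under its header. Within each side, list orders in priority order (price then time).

Answer: BIDS (highest first):
  (empty)
ASKS (lowest first):
  #2: 2@96
  #1: 8@105

Derivation:
After op 1 [order #1] limit_sell(price=105, qty=8): fills=none; bids=[-] asks=[#1:8@105]
After op 2 [order #2] limit_sell(price=96, qty=7): fills=none; bids=[-] asks=[#2:7@96 #1:8@105]
After op 3 [order #3] limit_buy(price=97, qty=1): fills=#3x#2:1@96; bids=[-] asks=[#2:6@96 #1:8@105]
After op 4 [order #4] limit_buy(price=98, qty=1): fills=#4x#2:1@96; bids=[-] asks=[#2:5@96 #1:8@105]
After op 5 [order #5] limit_buy(price=101, qty=3): fills=#5x#2:3@96; bids=[-] asks=[#2:2@96 #1:8@105]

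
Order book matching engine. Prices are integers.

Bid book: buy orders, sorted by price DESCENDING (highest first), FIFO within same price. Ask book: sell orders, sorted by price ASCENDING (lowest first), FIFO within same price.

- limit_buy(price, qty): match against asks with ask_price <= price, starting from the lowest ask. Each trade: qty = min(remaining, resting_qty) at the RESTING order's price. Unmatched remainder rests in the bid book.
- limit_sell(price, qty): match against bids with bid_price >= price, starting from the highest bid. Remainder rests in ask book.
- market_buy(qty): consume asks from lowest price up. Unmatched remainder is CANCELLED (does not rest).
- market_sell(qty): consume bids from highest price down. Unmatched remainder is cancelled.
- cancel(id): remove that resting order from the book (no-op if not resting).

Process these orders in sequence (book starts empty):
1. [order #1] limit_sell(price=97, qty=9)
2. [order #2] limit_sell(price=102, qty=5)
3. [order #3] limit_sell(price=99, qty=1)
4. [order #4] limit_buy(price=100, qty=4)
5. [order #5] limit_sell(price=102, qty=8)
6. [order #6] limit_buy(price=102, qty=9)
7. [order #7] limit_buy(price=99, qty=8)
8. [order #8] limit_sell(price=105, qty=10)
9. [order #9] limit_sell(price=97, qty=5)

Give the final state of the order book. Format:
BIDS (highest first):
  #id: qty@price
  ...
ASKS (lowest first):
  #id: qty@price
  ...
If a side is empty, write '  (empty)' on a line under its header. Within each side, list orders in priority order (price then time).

After op 1 [order #1] limit_sell(price=97, qty=9): fills=none; bids=[-] asks=[#1:9@97]
After op 2 [order #2] limit_sell(price=102, qty=5): fills=none; bids=[-] asks=[#1:9@97 #2:5@102]
After op 3 [order #3] limit_sell(price=99, qty=1): fills=none; bids=[-] asks=[#1:9@97 #3:1@99 #2:5@102]
After op 4 [order #4] limit_buy(price=100, qty=4): fills=#4x#1:4@97; bids=[-] asks=[#1:5@97 #3:1@99 #2:5@102]
After op 5 [order #5] limit_sell(price=102, qty=8): fills=none; bids=[-] asks=[#1:5@97 #3:1@99 #2:5@102 #5:8@102]
After op 6 [order #6] limit_buy(price=102, qty=9): fills=#6x#1:5@97 #6x#3:1@99 #6x#2:3@102; bids=[-] asks=[#2:2@102 #5:8@102]
After op 7 [order #7] limit_buy(price=99, qty=8): fills=none; bids=[#7:8@99] asks=[#2:2@102 #5:8@102]
After op 8 [order #8] limit_sell(price=105, qty=10): fills=none; bids=[#7:8@99] asks=[#2:2@102 #5:8@102 #8:10@105]
After op 9 [order #9] limit_sell(price=97, qty=5): fills=#7x#9:5@99; bids=[#7:3@99] asks=[#2:2@102 #5:8@102 #8:10@105]

Answer: BIDS (highest first):
  #7: 3@99
ASKS (lowest first):
  #2: 2@102
  #5: 8@102
  #8: 10@105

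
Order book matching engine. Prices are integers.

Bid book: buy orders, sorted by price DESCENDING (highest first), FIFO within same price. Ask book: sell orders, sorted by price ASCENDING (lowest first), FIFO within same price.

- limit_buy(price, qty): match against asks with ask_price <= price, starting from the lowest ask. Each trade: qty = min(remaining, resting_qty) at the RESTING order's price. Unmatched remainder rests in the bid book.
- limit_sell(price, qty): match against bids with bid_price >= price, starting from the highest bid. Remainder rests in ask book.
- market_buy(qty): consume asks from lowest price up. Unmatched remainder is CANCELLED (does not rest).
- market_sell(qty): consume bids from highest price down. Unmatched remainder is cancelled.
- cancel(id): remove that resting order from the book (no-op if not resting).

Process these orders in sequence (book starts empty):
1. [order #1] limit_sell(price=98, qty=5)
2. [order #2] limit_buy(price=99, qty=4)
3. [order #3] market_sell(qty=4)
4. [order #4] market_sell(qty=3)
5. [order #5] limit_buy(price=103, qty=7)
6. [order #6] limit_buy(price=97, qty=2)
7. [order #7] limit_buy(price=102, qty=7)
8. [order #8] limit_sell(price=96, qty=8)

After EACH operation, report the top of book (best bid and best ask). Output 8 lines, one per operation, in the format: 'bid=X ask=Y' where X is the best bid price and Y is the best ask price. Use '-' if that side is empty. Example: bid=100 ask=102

After op 1 [order #1] limit_sell(price=98, qty=5): fills=none; bids=[-] asks=[#1:5@98]
After op 2 [order #2] limit_buy(price=99, qty=4): fills=#2x#1:4@98; bids=[-] asks=[#1:1@98]
After op 3 [order #3] market_sell(qty=4): fills=none; bids=[-] asks=[#1:1@98]
After op 4 [order #4] market_sell(qty=3): fills=none; bids=[-] asks=[#1:1@98]
After op 5 [order #5] limit_buy(price=103, qty=7): fills=#5x#1:1@98; bids=[#5:6@103] asks=[-]
After op 6 [order #6] limit_buy(price=97, qty=2): fills=none; bids=[#5:6@103 #6:2@97] asks=[-]
After op 7 [order #7] limit_buy(price=102, qty=7): fills=none; bids=[#5:6@103 #7:7@102 #6:2@97] asks=[-]
After op 8 [order #8] limit_sell(price=96, qty=8): fills=#5x#8:6@103 #7x#8:2@102; bids=[#7:5@102 #6:2@97] asks=[-]

Answer: bid=- ask=98
bid=- ask=98
bid=- ask=98
bid=- ask=98
bid=103 ask=-
bid=103 ask=-
bid=103 ask=-
bid=102 ask=-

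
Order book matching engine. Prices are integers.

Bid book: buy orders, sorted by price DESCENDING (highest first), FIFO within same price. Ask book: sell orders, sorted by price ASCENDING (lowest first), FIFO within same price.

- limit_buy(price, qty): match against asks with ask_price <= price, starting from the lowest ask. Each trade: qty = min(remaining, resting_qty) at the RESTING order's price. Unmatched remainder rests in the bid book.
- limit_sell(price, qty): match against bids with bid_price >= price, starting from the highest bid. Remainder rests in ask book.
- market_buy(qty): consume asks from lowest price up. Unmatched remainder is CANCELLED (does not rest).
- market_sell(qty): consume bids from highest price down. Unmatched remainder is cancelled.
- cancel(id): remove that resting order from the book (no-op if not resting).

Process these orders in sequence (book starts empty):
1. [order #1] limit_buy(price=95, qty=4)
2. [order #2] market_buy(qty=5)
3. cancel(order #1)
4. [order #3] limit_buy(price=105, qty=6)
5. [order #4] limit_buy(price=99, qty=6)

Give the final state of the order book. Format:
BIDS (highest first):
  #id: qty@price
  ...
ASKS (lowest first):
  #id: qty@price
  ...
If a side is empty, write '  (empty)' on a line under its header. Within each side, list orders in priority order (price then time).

After op 1 [order #1] limit_buy(price=95, qty=4): fills=none; bids=[#1:4@95] asks=[-]
After op 2 [order #2] market_buy(qty=5): fills=none; bids=[#1:4@95] asks=[-]
After op 3 cancel(order #1): fills=none; bids=[-] asks=[-]
After op 4 [order #3] limit_buy(price=105, qty=6): fills=none; bids=[#3:6@105] asks=[-]
After op 5 [order #4] limit_buy(price=99, qty=6): fills=none; bids=[#3:6@105 #4:6@99] asks=[-]

Answer: BIDS (highest first):
  #3: 6@105
  #4: 6@99
ASKS (lowest first):
  (empty)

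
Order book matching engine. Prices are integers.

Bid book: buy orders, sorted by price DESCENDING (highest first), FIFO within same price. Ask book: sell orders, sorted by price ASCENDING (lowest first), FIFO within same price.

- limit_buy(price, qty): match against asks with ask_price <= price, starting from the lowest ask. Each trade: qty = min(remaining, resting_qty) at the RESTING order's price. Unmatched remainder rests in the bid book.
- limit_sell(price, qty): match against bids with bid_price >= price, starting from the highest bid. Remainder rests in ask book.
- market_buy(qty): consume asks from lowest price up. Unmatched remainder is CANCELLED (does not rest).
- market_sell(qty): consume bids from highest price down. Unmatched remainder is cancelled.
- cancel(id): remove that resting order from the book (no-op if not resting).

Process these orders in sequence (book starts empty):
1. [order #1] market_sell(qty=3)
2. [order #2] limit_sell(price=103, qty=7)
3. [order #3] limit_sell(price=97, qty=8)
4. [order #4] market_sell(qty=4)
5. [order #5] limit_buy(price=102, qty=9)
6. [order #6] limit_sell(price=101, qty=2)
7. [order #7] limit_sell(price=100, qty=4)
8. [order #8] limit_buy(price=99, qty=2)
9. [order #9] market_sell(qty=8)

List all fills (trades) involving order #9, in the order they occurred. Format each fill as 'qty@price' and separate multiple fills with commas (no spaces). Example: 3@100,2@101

Answer: 2@99

Derivation:
After op 1 [order #1] market_sell(qty=3): fills=none; bids=[-] asks=[-]
After op 2 [order #2] limit_sell(price=103, qty=7): fills=none; bids=[-] asks=[#2:7@103]
After op 3 [order #3] limit_sell(price=97, qty=8): fills=none; bids=[-] asks=[#3:8@97 #2:7@103]
After op 4 [order #4] market_sell(qty=4): fills=none; bids=[-] asks=[#3:8@97 #2:7@103]
After op 5 [order #5] limit_buy(price=102, qty=9): fills=#5x#3:8@97; bids=[#5:1@102] asks=[#2:7@103]
After op 6 [order #6] limit_sell(price=101, qty=2): fills=#5x#6:1@102; bids=[-] asks=[#6:1@101 #2:7@103]
After op 7 [order #7] limit_sell(price=100, qty=4): fills=none; bids=[-] asks=[#7:4@100 #6:1@101 #2:7@103]
After op 8 [order #8] limit_buy(price=99, qty=2): fills=none; bids=[#8:2@99] asks=[#7:4@100 #6:1@101 #2:7@103]
After op 9 [order #9] market_sell(qty=8): fills=#8x#9:2@99; bids=[-] asks=[#7:4@100 #6:1@101 #2:7@103]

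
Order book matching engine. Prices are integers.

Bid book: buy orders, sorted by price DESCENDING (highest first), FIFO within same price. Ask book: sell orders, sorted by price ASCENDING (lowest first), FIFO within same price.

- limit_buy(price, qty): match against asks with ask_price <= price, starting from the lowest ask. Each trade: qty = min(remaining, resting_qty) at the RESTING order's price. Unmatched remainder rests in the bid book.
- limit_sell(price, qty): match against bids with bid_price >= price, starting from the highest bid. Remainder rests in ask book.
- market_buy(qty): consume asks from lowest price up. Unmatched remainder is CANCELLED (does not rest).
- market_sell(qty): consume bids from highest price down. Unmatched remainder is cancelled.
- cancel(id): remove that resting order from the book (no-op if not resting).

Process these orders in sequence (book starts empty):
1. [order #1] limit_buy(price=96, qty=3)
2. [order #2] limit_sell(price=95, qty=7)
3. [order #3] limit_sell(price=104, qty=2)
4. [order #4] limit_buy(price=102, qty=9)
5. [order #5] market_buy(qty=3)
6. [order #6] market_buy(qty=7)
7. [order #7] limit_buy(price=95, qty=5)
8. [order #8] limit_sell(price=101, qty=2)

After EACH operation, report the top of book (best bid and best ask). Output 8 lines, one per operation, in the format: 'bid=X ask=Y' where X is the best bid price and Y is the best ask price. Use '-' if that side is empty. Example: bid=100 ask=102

After op 1 [order #1] limit_buy(price=96, qty=3): fills=none; bids=[#1:3@96] asks=[-]
After op 2 [order #2] limit_sell(price=95, qty=7): fills=#1x#2:3@96; bids=[-] asks=[#2:4@95]
After op 3 [order #3] limit_sell(price=104, qty=2): fills=none; bids=[-] asks=[#2:4@95 #3:2@104]
After op 4 [order #4] limit_buy(price=102, qty=9): fills=#4x#2:4@95; bids=[#4:5@102] asks=[#3:2@104]
After op 5 [order #5] market_buy(qty=3): fills=#5x#3:2@104; bids=[#4:5@102] asks=[-]
After op 6 [order #6] market_buy(qty=7): fills=none; bids=[#4:5@102] asks=[-]
After op 7 [order #7] limit_buy(price=95, qty=5): fills=none; bids=[#4:5@102 #7:5@95] asks=[-]
After op 8 [order #8] limit_sell(price=101, qty=2): fills=#4x#8:2@102; bids=[#4:3@102 #7:5@95] asks=[-]

Answer: bid=96 ask=-
bid=- ask=95
bid=- ask=95
bid=102 ask=104
bid=102 ask=-
bid=102 ask=-
bid=102 ask=-
bid=102 ask=-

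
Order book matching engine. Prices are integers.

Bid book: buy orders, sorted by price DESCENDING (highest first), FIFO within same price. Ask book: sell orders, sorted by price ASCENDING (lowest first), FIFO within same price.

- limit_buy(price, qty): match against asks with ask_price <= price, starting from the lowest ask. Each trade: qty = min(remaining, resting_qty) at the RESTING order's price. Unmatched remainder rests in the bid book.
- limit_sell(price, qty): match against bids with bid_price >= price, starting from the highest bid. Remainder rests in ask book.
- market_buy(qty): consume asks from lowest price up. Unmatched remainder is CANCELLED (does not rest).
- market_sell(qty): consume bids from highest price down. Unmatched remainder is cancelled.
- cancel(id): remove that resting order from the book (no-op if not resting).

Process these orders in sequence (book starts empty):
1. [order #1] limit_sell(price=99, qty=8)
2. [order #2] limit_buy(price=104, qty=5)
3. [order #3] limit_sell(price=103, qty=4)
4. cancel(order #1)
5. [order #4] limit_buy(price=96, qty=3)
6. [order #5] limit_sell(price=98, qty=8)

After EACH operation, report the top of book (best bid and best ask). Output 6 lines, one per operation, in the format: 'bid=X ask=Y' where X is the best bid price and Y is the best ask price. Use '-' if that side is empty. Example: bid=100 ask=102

After op 1 [order #1] limit_sell(price=99, qty=8): fills=none; bids=[-] asks=[#1:8@99]
After op 2 [order #2] limit_buy(price=104, qty=5): fills=#2x#1:5@99; bids=[-] asks=[#1:3@99]
After op 3 [order #3] limit_sell(price=103, qty=4): fills=none; bids=[-] asks=[#1:3@99 #3:4@103]
After op 4 cancel(order #1): fills=none; bids=[-] asks=[#3:4@103]
After op 5 [order #4] limit_buy(price=96, qty=3): fills=none; bids=[#4:3@96] asks=[#3:4@103]
After op 6 [order #5] limit_sell(price=98, qty=8): fills=none; bids=[#4:3@96] asks=[#5:8@98 #3:4@103]

Answer: bid=- ask=99
bid=- ask=99
bid=- ask=99
bid=- ask=103
bid=96 ask=103
bid=96 ask=98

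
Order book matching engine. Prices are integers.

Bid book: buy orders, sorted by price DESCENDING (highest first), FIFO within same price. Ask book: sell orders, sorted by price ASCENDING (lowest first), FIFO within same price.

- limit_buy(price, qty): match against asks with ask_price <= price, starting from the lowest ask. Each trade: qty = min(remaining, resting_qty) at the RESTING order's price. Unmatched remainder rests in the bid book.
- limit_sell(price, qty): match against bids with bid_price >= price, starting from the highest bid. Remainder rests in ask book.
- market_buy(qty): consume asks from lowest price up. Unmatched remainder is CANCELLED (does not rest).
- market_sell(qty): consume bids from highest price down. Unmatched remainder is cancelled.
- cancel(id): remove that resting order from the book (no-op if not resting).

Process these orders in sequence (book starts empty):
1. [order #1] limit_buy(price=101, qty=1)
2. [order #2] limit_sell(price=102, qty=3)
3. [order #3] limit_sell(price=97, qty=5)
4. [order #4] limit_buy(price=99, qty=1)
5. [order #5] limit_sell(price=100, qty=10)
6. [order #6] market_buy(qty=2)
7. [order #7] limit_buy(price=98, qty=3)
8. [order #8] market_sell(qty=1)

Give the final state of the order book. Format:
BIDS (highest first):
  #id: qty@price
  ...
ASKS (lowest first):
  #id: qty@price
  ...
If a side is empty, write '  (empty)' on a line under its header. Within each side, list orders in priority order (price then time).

After op 1 [order #1] limit_buy(price=101, qty=1): fills=none; bids=[#1:1@101] asks=[-]
After op 2 [order #2] limit_sell(price=102, qty=3): fills=none; bids=[#1:1@101] asks=[#2:3@102]
After op 3 [order #3] limit_sell(price=97, qty=5): fills=#1x#3:1@101; bids=[-] asks=[#3:4@97 #2:3@102]
After op 4 [order #4] limit_buy(price=99, qty=1): fills=#4x#3:1@97; bids=[-] asks=[#3:3@97 #2:3@102]
After op 5 [order #5] limit_sell(price=100, qty=10): fills=none; bids=[-] asks=[#3:3@97 #5:10@100 #2:3@102]
After op 6 [order #6] market_buy(qty=2): fills=#6x#3:2@97; bids=[-] asks=[#3:1@97 #5:10@100 #2:3@102]
After op 7 [order #7] limit_buy(price=98, qty=3): fills=#7x#3:1@97; bids=[#7:2@98] asks=[#5:10@100 #2:3@102]
After op 8 [order #8] market_sell(qty=1): fills=#7x#8:1@98; bids=[#7:1@98] asks=[#5:10@100 #2:3@102]

Answer: BIDS (highest first):
  #7: 1@98
ASKS (lowest first):
  #5: 10@100
  #2: 3@102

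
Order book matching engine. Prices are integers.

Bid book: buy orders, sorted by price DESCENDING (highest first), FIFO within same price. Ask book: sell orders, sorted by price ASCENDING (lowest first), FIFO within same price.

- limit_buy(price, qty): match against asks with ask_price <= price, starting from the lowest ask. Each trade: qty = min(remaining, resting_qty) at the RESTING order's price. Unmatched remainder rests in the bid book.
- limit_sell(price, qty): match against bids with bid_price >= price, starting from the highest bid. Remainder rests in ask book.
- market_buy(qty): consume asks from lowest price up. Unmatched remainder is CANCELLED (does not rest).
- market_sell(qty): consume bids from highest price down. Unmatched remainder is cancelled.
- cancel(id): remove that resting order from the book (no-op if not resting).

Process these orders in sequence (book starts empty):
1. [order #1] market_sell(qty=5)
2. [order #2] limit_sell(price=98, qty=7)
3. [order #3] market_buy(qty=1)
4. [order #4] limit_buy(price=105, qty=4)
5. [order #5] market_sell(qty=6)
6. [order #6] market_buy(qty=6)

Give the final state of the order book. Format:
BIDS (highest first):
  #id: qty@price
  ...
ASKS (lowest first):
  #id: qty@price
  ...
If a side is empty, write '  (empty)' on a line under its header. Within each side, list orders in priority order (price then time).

After op 1 [order #1] market_sell(qty=5): fills=none; bids=[-] asks=[-]
After op 2 [order #2] limit_sell(price=98, qty=7): fills=none; bids=[-] asks=[#2:7@98]
After op 3 [order #3] market_buy(qty=1): fills=#3x#2:1@98; bids=[-] asks=[#2:6@98]
After op 4 [order #4] limit_buy(price=105, qty=4): fills=#4x#2:4@98; bids=[-] asks=[#2:2@98]
After op 5 [order #5] market_sell(qty=6): fills=none; bids=[-] asks=[#2:2@98]
After op 6 [order #6] market_buy(qty=6): fills=#6x#2:2@98; bids=[-] asks=[-]

Answer: BIDS (highest first):
  (empty)
ASKS (lowest first):
  (empty)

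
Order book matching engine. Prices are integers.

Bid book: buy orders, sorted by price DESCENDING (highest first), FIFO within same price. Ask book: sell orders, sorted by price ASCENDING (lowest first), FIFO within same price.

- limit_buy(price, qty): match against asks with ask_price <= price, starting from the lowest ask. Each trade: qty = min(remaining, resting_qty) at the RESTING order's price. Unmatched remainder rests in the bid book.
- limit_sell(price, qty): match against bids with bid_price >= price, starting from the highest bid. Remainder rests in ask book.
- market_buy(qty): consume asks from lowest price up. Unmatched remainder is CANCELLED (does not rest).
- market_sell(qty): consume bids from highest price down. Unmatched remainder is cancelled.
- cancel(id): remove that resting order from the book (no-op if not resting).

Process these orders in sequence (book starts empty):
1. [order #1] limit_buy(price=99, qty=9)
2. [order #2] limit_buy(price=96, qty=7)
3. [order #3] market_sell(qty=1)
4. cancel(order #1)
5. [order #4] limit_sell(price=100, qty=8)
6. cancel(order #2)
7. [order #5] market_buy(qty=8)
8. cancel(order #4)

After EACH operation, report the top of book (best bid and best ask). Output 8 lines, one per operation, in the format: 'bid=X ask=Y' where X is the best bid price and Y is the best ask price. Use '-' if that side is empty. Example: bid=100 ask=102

After op 1 [order #1] limit_buy(price=99, qty=9): fills=none; bids=[#1:9@99] asks=[-]
After op 2 [order #2] limit_buy(price=96, qty=7): fills=none; bids=[#1:9@99 #2:7@96] asks=[-]
After op 3 [order #3] market_sell(qty=1): fills=#1x#3:1@99; bids=[#1:8@99 #2:7@96] asks=[-]
After op 4 cancel(order #1): fills=none; bids=[#2:7@96] asks=[-]
After op 5 [order #4] limit_sell(price=100, qty=8): fills=none; bids=[#2:7@96] asks=[#4:8@100]
After op 6 cancel(order #2): fills=none; bids=[-] asks=[#4:8@100]
After op 7 [order #5] market_buy(qty=8): fills=#5x#4:8@100; bids=[-] asks=[-]
After op 8 cancel(order #4): fills=none; bids=[-] asks=[-]

Answer: bid=99 ask=-
bid=99 ask=-
bid=99 ask=-
bid=96 ask=-
bid=96 ask=100
bid=- ask=100
bid=- ask=-
bid=- ask=-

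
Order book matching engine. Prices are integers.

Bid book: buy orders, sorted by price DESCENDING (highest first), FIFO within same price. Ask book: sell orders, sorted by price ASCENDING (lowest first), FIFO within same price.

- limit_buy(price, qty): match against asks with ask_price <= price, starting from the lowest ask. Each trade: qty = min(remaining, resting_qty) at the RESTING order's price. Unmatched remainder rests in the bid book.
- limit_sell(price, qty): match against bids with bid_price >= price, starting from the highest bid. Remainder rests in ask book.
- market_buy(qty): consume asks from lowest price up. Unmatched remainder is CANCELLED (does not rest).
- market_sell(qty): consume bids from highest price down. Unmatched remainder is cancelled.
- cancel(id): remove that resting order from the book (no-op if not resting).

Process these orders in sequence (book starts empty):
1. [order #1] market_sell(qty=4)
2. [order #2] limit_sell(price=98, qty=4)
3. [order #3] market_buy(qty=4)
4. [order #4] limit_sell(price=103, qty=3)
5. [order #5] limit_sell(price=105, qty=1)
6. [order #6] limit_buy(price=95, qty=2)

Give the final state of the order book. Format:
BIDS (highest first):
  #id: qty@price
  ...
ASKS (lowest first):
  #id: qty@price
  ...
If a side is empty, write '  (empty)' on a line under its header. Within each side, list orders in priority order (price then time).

Answer: BIDS (highest first):
  #6: 2@95
ASKS (lowest first):
  #4: 3@103
  #5: 1@105

Derivation:
After op 1 [order #1] market_sell(qty=4): fills=none; bids=[-] asks=[-]
After op 2 [order #2] limit_sell(price=98, qty=4): fills=none; bids=[-] asks=[#2:4@98]
After op 3 [order #3] market_buy(qty=4): fills=#3x#2:4@98; bids=[-] asks=[-]
After op 4 [order #4] limit_sell(price=103, qty=3): fills=none; bids=[-] asks=[#4:3@103]
After op 5 [order #5] limit_sell(price=105, qty=1): fills=none; bids=[-] asks=[#4:3@103 #5:1@105]
After op 6 [order #6] limit_buy(price=95, qty=2): fills=none; bids=[#6:2@95] asks=[#4:3@103 #5:1@105]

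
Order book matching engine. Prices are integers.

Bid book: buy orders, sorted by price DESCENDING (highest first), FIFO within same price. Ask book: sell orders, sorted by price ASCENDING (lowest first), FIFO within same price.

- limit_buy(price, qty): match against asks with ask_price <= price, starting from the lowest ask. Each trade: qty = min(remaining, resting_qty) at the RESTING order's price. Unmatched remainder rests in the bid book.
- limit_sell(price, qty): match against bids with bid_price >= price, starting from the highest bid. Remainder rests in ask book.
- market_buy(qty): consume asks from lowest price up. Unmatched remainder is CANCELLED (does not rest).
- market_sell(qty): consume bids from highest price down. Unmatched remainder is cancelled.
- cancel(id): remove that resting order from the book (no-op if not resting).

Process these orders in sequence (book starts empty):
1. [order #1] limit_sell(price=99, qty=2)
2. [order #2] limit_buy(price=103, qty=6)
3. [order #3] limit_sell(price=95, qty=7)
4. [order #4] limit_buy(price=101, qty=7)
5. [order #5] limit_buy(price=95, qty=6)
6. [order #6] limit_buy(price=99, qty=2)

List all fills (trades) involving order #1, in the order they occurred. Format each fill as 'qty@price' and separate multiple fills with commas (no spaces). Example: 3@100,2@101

After op 1 [order #1] limit_sell(price=99, qty=2): fills=none; bids=[-] asks=[#1:2@99]
After op 2 [order #2] limit_buy(price=103, qty=6): fills=#2x#1:2@99; bids=[#2:4@103] asks=[-]
After op 3 [order #3] limit_sell(price=95, qty=7): fills=#2x#3:4@103; bids=[-] asks=[#3:3@95]
After op 4 [order #4] limit_buy(price=101, qty=7): fills=#4x#3:3@95; bids=[#4:4@101] asks=[-]
After op 5 [order #5] limit_buy(price=95, qty=6): fills=none; bids=[#4:4@101 #5:6@95] asks=[-]
After op 6 [order #6] limit_buy(price=99, qty=2): fills=none; bids=[#4:4@101 #6:2@99 #5:6@95] asks=[-]

Answer: 2@99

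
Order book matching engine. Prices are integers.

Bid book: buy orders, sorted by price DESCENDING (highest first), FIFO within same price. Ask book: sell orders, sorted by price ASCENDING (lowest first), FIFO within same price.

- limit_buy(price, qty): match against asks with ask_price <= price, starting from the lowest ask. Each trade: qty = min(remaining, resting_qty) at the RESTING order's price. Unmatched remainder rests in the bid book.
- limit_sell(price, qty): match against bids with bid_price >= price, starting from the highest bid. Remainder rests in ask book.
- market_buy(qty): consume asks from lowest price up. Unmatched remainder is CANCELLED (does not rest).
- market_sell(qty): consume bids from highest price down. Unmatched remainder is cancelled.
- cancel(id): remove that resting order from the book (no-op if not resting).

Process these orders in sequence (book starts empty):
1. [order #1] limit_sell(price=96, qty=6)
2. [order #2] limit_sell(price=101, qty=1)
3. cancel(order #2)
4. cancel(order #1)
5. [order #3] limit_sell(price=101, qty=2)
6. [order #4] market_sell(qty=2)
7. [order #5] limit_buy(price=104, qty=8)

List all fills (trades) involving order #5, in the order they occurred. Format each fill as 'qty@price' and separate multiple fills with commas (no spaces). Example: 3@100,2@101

After op 1 [order #1] limit_sell(price=96, qty=6): fills=none; bids=[-] asks=[#1:6@96]
After op 2 [order #2] limit_sell(price=101, qty=1): fills=none; bids=[-] asks=[#1:6@96 #2:1@101]
After op 3 cancel(order #2): fills=none; bids=[-] asks=[#1:6@96]
After op 4 cancel(order #1): fills=none; bids=[-] asks=[-]
After op 5 [order #3] limit_sell(price=101, qty=2): fills=none; bids=[-] asks=[#3:2@101]
After op 6 [order #4] market_sell(qty=2): fills=none; bids=[-] asks=[#3:2@101]
After op 7 [order #5] limit_buy(price=104, qty=8): fills=#5x#3:2@101; bids=[#5:6@104] asks=[-]

Answer: 2@101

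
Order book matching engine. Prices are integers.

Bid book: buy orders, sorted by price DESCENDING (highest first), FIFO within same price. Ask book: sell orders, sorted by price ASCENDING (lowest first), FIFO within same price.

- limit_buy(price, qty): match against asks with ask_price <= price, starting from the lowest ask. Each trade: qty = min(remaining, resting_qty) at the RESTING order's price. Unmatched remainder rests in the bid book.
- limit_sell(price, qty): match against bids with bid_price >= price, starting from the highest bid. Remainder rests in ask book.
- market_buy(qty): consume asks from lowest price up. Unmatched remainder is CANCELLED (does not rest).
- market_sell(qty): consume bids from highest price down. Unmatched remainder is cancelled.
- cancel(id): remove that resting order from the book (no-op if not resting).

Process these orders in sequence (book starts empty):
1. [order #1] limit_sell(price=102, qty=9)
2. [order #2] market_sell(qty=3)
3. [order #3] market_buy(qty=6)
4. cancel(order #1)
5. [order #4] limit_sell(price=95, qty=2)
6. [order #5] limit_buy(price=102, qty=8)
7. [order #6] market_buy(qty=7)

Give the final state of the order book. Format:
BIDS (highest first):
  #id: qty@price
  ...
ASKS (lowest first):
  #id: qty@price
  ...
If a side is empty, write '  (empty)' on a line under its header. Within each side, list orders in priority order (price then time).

After op 1 [order #1] limit_sell(price=102, qty=9): fills=none; bids=[-] asks=[#1:9@102]
After op 2 [order #2] market_sell(qty=3): fills=none; bids=[-] asks=[#1:9@102]
After op 3 [order #3] market_buy(qty=6): fills=#3x#1:6@102; bids=[-] asks=[#1:3@102]
After op 4 cancel(order #1): fills=none; bids=[-] asks=[-]
After op 5 [order #4] limit_sell(price=95, qty=2): fills=none; bids=[-] asks=[#4:2@95]
After op 6 [order #5] limit_buy(price=102, qty=8): fills=#5x#4:2@95; bids=[#5:6@102] asks=[-]
After op 7 [order #6] market_buy(qty=7): fills=none; bids=[#5:6@102] asks=[-]

Answer: BIDS (highest first):
  #5: 6@102
ASKS (lowest first):
  (empty)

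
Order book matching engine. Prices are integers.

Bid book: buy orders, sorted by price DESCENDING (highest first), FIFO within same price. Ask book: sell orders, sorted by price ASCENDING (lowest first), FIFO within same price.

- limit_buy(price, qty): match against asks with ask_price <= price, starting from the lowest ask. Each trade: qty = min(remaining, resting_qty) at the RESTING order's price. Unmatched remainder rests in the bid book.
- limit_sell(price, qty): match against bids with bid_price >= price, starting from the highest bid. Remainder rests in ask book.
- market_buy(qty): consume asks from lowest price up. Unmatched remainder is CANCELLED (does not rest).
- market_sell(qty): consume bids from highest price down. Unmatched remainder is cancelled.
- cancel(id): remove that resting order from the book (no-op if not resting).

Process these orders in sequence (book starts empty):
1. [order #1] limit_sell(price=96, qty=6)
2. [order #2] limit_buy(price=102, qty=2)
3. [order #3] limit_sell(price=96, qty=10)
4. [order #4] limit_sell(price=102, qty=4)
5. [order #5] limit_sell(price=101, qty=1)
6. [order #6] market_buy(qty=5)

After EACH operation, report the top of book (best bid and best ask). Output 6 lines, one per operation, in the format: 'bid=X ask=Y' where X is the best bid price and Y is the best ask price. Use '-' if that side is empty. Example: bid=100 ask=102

After op 1 [order #1] limit_sell(price=96, qty=6): fills=none; bids=[-] asks=[#1:6@96]
After op 2 [order #2] limit_buy(price=102, qty=2): fills=#2x#1:2@96; bids=[-] asks=[#1:4@96]
After op 3 [order #3] limit_sell(price=96, qty=10): fills=none; bids=[-] asks=[#1:4@96 #3:10@96]
After op 4 [order #4] limit_sell(price=102, qty=4): fills=none; bids=[-] asks=[#1:4@96 #3:10@96 #4:4@102]
After op 5 [order #5] limit_sell(price=101, qty=1): fills=none; bids=[-] asks=[#1:4@96 #3:10@96 #5:1@101 #4:4@102]
After op 6 [order #6] market_buy(qty=5): fills=#6x#1:4@96 #6x#3:1@96; bids=[-] asks=[#3:9@96 #5:1@101 #4:4@102]

Answer: bid=- ask=96
bid=- ask=96
bid=- ask=96
bid=- ask=96
bid=- ask=96
bid=- ask=96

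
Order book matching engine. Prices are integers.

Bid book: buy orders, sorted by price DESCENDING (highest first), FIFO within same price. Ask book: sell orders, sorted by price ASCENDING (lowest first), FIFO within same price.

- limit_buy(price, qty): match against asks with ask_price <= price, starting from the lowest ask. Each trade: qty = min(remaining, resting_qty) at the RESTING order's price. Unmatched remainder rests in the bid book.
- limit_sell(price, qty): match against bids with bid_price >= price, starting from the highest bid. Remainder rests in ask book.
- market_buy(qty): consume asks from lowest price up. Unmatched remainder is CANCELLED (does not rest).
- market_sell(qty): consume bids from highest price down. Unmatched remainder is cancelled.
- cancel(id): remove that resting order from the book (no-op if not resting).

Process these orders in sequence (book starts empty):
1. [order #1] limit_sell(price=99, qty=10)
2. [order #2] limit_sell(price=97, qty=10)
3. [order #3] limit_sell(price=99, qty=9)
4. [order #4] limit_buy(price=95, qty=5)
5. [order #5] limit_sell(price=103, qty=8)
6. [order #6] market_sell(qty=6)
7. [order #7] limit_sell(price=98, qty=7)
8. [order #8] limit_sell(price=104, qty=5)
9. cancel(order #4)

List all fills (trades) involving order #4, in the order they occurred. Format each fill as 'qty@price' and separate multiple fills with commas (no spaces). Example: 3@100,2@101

Answer: 5@95

Derivation:
After op 1 [order #1] limit_sell(price=99, qty=10): fills=none; bids=[-] asks=[#1:10@99]
After op 2 [order #2] limit_sell(price=97, qty=10): fills=none; bids=[-] asks=[#2:10@97 #1:10@99]
After op 3 [order #3] limit_sell(price=99, qty=9): fills=none; bids=[-] asks=[#2:10@97 #1:10@99 #3:9@99]
After op 4 [order #4] limit_buy(price=95, qty=5): fills=none; bids=[#4:5@95] asks=[#2:10@97 #1:10@99 #3:9@99]
After op 5 [order #5] limit_sell(price=103, qty=8): fills=none; bids=[#4:5@95] asks=[#2:10@97 #1:10@99 #3:9@99 #5:8@103]
After op 6 [order #6] market_sell(qty=6): fills=#4x#6:5@95; bids=[-] asks=[#2:10@97 #1:10@99 #3:9@99 #5:8@103]
After op 7 [order #7] limit_sell(price=98, qty=7): fills=none; bids=[-] asks=[#2:10@97 #7:7@98 #1:10@99 #3:9@99 #5:8@103]
After op 8 [order #8] limit_sell(price=104, qty=5): fills=none; bids=[-] asks=[#2:10@97 #7:7@98 #1:10@99 #3:9@99 #5:8@103 #8:5@104]
After op 9 cancel(order #4): fills=none; bids=[-] asks=[#2:10@97 #7:7@98 #1:10@99 #3:9@99 #5:8@103 #8:5@104]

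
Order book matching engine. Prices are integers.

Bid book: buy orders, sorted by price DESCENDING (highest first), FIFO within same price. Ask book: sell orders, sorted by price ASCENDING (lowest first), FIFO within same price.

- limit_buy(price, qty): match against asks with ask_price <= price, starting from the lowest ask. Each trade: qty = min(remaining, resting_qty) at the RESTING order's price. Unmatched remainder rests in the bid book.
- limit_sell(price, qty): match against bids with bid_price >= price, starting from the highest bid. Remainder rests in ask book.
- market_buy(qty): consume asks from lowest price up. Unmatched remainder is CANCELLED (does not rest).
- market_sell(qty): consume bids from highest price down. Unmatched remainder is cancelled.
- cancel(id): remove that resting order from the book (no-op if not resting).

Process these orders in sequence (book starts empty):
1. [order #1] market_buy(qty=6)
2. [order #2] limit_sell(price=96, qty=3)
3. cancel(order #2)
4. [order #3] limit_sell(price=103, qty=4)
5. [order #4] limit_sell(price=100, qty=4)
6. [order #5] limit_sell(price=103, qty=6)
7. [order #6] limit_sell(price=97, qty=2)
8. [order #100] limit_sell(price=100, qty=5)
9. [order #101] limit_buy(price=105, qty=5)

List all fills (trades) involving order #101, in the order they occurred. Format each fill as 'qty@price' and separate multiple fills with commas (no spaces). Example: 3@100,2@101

Answer: 2@97,3@100

Derivation:
After op 1 [order #1] market_buy(qty=6): fills=none; bids=[-] asks=[-]
After op 2 [order #2] limit_sell(price=96, qty=3): fills=none; bids=[-] asks=[#2:3@96]
After op 3 cancel(order #2): fills=none; bids=[-] asks=[-]
After op 4 [order #3] limit_sell(price=103, qty=4): fills=none; bids=[-] asks=[#3:4@103]
After op 5 [order #4] limit_sell(price=100, qty=4): fills=none; bids=[-] asks=[#4:4@100 #3:4@103]
After op 6 [order #5] limit_sell(price=103, qty=6): fills=none; bids=[-] asks=[#4:4@100 #3:4@103 #5:6@103]
After op 7 [order #6] limit_sell(price=97, qty=2): fills=none; bids=[-] asks=[#6:2@97 #4:4@100 #3:4@103 #5:6@103]
After op 8 [order #100] limit_sell(price=100, qty=5): fills=none; bids=[-] asks=[#6:2@97 #4:4@100 #100:5@100 #3:4@103 #5:6@103]
After op 9 [order #101] limit_buy(price=105, qty=5): fills=#101x#6:2@97 #101x#4:3@100; bids=[-] asks=[#4:1@100 #100:5@100 #3:4@103 #5:6@103]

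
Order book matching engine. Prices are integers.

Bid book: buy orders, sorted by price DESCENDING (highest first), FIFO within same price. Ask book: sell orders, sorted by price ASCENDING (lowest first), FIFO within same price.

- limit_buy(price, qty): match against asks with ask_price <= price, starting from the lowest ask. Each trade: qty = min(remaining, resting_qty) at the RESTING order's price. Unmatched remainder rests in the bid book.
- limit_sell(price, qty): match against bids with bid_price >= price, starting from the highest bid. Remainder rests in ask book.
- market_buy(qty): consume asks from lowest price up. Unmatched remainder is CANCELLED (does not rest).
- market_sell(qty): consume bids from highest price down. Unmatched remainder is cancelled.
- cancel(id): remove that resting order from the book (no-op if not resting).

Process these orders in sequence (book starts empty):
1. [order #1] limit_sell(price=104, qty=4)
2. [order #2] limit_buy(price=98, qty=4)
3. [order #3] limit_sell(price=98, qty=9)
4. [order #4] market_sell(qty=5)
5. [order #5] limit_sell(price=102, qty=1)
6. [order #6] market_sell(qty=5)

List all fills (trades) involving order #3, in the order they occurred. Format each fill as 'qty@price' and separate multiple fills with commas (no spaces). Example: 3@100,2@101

After op 1 [order #1] limit_sell(price=104, qty=4): fills=none; bids=[-] asks=[#1:4@104]
After op 2 [order #2] limit_buy(price=98, qty=4): fills=none; bids=[#2:4@98] asks=[#1:4@104]
After op 3 [order #3] limit_sell(price=98, qty=9): fills=#2x#3:4@98; bids=[-] asks=[#3:5@98 #1:4@104]
After op 4 [order #4] market_sell(qty=5): fills=none; bids=[-] asks=[#3:5@98 #1:4@104]
After op 5 [order #5] limit_sell(price=102, qty=1): fills=none; bids=[-] asks=[#3:5@98 #5:1@102 #1:4@104]
After op 6 [order #6] market_sell(qty=5): fills=none; bids=[-] asks=[#3:5@98 #5:1@102 #1:4@104]

Answer: 4@98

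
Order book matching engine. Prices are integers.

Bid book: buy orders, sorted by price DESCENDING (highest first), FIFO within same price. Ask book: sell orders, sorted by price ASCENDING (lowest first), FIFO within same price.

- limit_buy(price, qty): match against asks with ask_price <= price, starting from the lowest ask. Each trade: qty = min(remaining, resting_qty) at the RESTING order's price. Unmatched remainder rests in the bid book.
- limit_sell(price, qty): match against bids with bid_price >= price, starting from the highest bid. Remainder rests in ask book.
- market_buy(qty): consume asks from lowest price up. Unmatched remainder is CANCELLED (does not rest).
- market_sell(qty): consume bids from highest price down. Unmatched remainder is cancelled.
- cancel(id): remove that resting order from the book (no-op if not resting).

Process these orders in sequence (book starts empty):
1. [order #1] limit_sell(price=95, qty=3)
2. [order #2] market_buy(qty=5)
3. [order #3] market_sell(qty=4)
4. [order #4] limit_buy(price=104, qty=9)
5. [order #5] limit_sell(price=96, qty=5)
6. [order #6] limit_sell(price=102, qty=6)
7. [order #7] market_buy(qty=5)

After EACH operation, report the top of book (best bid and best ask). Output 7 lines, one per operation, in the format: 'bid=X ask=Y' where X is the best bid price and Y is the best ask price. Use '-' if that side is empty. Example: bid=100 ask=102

Answer: bid=- ask=95
bid=- ask=-
bid=- ask=-
bid=104 ask=-
bid=104 ask=-
bid=- ask=102
bid=- ask=-

Derivation:
After op 1 [order #1] limit_sell(price=95, qty=3): fills=none; bids=[-] asks=[#1:3@95]
After op 2 [order #2] market_buy(qty=5): fills=#2x#1:3@95; bids=[-] asks=[-]
After op 3 [order #3] market_sell(qty=4): fills=none; bids=[-] asks=[-]
After op 4 [order #4] limit_buy(price=104, qty=9): fills=none; bids=[#4:9@104] asks=[-]
After op 5 [order #5] limit_sell(price=96, qty=5): fills=#4x#5:5@104; bids=[#4:4@104] asks=[-]
After op 6 [order #6] limit_sell(price=102, qty=6): fills=#4x#6:4@104; bids=[-] asks=[#6:2@102]
After op 7 [order #7] market_buy(qty=5): fills=#7x#6:2@102; bids=[-] asks=[-]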